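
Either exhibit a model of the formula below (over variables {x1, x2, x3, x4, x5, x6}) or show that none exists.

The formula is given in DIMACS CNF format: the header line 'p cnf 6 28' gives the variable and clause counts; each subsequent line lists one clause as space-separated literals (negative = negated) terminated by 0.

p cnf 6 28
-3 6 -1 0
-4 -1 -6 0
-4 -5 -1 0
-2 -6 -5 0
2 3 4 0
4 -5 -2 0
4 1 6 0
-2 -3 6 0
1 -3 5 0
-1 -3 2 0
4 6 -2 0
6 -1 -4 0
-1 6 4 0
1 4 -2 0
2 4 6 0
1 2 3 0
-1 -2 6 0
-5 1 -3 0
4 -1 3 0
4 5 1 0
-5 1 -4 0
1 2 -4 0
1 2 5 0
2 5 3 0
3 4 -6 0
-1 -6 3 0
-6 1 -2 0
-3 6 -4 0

Suppose x3 = True.
Suppose x6 = True.
Suppose x4 = False.
Suppose x2 = True.
The clause (¬x5) is unit, so x5 = False.
The clause (x1) is unit, so x1 = True.
Every clause now holds.

x1=True, x2=True, x3=True, x4=False, x5=False, x6=True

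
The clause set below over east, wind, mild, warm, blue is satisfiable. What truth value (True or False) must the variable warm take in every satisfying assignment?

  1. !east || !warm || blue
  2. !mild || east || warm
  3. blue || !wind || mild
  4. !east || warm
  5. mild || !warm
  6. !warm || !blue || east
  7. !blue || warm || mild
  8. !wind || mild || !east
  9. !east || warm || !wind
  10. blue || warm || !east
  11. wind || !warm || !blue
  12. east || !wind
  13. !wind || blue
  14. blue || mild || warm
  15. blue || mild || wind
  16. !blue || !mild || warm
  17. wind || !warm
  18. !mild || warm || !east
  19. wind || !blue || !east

True

Suppose warm = false.
The clause (!east) is unit, so east = false.
The clause (!mild) is unit, so mild = false.
The clause (!blue) is unit, so blue = false.
That conflicts with the unit clause (blue).
So every satisfying assignment has warm = True.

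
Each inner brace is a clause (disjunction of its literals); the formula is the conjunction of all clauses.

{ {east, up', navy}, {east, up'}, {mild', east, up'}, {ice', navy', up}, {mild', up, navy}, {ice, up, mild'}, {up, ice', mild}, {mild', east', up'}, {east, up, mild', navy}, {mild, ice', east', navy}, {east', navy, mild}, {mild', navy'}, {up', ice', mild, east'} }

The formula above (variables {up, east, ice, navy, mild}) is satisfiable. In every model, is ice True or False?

Suppose ice = 1.
Case east = 1:
Case navy = 0:
Unit clause (mild) forces mild = 1.
Unit clause (up) forces up = 1.
That conflicts with the unit clause (up').
That branch fails; take navy = 1 instead.
Unit clause (up) forces up = 1.
Unit clause (mild') forces mild = 0.
That conflicts with the unit clause (mild).
Either choice for navy ends in contradiction.
That branch fails; take east = 0 instead.
Unit clause (up') forces up = 0.
Unit clause (navy') forces navy = 0.
Unit clause (mild') forces mild = 0.
That conflicts with the unit clause (mild).
Either choice for east ends in contradiction.
So every satisfying assignment has ice = False.

False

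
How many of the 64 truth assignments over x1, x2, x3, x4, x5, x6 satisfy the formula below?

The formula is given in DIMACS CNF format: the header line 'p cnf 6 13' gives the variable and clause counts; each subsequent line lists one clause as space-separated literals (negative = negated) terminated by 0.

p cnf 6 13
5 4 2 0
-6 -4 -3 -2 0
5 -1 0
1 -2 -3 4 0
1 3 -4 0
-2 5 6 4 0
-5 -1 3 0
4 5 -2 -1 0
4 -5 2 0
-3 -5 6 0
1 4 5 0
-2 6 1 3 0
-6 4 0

There are 2^6 = 64 truth assignments over (x1, x2, x3, x4, x5, x6).
Split on x2. With x2 = True, the clauses containing x2 are satisfied and ¬x2 drops from the rest; 1 of the 2^5 = 32 assignments to the other variables satisfy what remains.
With x2 = False, by the same count on the reduced clause set, 4 assignments work.
(One model: x1=F, x2=F, x3=T, x4=T, x5=F, x6=F.)
Total: 1 + 4 = 5.

5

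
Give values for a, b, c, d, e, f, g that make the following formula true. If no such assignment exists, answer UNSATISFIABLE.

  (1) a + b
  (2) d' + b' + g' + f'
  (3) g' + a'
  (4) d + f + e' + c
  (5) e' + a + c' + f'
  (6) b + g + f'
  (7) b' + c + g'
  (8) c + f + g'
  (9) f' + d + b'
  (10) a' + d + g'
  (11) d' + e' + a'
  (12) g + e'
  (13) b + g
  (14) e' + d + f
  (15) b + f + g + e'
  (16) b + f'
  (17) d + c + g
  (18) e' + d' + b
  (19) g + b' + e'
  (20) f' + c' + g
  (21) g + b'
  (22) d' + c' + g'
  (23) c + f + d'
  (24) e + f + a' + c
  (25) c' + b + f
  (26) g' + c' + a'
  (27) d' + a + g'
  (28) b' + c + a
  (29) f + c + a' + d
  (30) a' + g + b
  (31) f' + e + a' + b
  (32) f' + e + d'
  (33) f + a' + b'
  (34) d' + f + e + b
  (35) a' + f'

a ↦ 0, b ↦ 1, c ↦ 1, d ↦ 0, e ↦ 0, f ↦ 0, g ↦ 1

Case a = 0:
Unit clause (b) forces b = 1.
Unit clause (g) forces g = 1.
Unit clause (c) forces c = 1.
Unit clause (d') forces d = 0.
Unit clause (f') forces f = 0.
Unit clause (e') forces e = 0.
This assignment satisfies each clause.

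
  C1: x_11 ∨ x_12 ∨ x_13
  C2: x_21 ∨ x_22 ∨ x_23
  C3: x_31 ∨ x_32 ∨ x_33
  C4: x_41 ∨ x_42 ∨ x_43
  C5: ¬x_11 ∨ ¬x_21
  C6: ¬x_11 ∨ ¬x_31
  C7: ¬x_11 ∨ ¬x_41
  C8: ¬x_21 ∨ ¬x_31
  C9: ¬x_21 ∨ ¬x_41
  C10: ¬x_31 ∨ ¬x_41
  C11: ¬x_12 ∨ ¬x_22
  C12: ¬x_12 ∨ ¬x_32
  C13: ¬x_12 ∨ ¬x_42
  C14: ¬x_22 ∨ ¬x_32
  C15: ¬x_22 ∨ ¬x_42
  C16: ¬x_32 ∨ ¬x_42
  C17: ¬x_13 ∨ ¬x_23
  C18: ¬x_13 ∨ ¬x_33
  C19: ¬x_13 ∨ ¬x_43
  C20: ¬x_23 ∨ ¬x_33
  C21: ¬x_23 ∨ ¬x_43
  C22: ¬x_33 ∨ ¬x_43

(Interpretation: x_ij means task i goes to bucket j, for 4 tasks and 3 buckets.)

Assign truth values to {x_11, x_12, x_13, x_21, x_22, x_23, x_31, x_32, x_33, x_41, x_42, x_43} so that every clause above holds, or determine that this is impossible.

Suppose x_11 = False.
Suppose x_12 = True.
(¬x_22) alone gives x_22 = False.
(¬x_32) alone gives x_32 = False.
(¬x_42) alone gives x_42 = False.
Suppose x_21 = True.
(¬x_31) alone gives x_31 = False.
(x_33) alone gives x_33 = True.
(¬x_41) alone gives x_41 = False.
(x_43) alone gives x_43 = True.
That conflicts with the unit clause (¬x_43).
Undo x_21 and try x_21 = False.
(x_23) alone gives x_23 = True.
(¬x_13) alone gives x_13 = False.
(¬x_33) alone gives x_33 = False.
(x_31) alone gives x_31 = True.
(¬x_41) alone gives x_41 = False.
(x_43) alone gives x_43 = True.
That conflicts with the unit clause (¬x_43).
Both values of x_21 lead to a conflict.
Undo x_12 and try x_12 = False.
(x_13) alone gives x_13 = True.
(¬x_23) alone gives x_23 = False.
(¬x_33) alone gives x_33 = False.
(¬x_43) alone gives x_43 = False.
Suppose x_21 = True.
(¬x_31) alone gives x_31 = False.
(x_32) alone gives x_32 = True.
(¬x_41) alone gives x_41 = False.
(x_42) alone gives x_42 = True.
That conflicts with the unit clause (¬x_42).
Undo x_21 and try x_21 = False.
(x_22) alone gives x_22 = True.
(¬x_32) alone gives x_32 = False.
(x_31) alone gives x_31 = True.
(¬x_41) alone gives x_41 = False.
(x_42) alone gives x_42 = True.
That conflicts with the unit clause (¬x_42).
Both values of x_21 lead to a conflict.
Both values of x_12 lead to a conflict.
Undo x_11 and try x_11 = True.
(¬x_21) alone gives x_21 = False.
(¬x_31) alone gives x_31 = False.
(¬x_41) alone gives x_41 = False.
Suppose x_22 = True.
(¬x_12) alone gives x_12 = False.
(¬x_32) alone gives x_32 = False.
(x_33) alone gives x_33 = True.
(¬x_42) alone gives x_42 = False.
(x_43) alone gives x_43 = True.
That conflicts with the unit clause (¬x_43).
Undo x_22 and try x_22 = False.
(x_23) alone gives x_23 = True.
(¬x_13) alone gives x_13 = False.
(¬x_33) alone gives x_33 = False.
(x_32) alone gives x_32 = True.
(¬x_12) alone gives x_12 = False.
(¬x_42) alone gives x_42 = False.
(x_43) alone gives x_43 = True.
That conflicts with the unit clause (¬x_43).
Both values of x_22 lead to a conflict.
Both values of x_11 lead to a conflict.

UNSATISFIABLE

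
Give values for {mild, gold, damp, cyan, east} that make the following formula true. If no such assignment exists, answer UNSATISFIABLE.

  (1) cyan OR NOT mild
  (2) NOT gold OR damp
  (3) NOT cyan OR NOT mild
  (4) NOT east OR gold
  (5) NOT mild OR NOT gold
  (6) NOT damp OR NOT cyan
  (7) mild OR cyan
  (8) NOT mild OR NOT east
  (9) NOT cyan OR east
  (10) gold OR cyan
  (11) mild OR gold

Branch on cyan: set cyan = true.
The clause (NOT mild) is unit, so mild = false.
The clause (NOT damp) is unit, so damp = false.
The clause (NOT gold) is unit, so gold = false.
That conflicts with the unit clause (gold).
Undo cyan and try cyan = false.
The clause (NOT mild) is unit, so mild = false.
That conflicts with the unit clause (mild).
Either choice for cyan ends in contradiction.

UNSATISFIABLE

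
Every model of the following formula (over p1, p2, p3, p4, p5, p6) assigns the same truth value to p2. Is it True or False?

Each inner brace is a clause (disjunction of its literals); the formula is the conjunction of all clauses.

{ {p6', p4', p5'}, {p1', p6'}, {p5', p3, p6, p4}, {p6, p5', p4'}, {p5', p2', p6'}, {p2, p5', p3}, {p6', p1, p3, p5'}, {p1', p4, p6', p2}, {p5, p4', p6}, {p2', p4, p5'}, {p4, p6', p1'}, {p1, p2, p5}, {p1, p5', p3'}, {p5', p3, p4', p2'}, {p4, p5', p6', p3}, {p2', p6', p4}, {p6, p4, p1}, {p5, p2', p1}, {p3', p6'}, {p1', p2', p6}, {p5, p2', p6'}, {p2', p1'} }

Suppose p2 = 1.
From the singleton clause (p1'), p1 = 0.
From the singleton clause (p5), p5 = 1.
From the singleton clause (p6'), p6 = 0.
From the singleton clause (p4'), p4 = 0.
Now (p4) is unsatisfied and unit — conflict.
So every satisfying assignment has p2 = False.

False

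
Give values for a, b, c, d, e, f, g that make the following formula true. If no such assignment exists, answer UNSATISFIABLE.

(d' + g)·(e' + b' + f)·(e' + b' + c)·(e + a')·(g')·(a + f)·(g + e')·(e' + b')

From the singleton clause (g'), g = 0.
From the singleton clause (d'), d = 0.
From the singleton clause (e'), e = 0.
From the singleton clause (a'), a = 0.
From the singleton clause (f), f = 1.
All clauses hold; b, c can take either value.

a=0,  b=0,  c=1,  d=0,  e=0,  f=1,  g=0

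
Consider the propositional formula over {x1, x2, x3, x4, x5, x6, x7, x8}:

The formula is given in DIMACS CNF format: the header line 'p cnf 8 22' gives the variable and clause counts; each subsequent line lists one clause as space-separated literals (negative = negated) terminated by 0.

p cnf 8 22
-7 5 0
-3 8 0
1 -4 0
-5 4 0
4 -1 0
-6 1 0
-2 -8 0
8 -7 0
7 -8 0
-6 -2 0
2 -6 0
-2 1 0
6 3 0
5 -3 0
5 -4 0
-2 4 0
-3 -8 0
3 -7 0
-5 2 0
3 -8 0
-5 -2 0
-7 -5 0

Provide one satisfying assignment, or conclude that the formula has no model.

Branch on x7: set x7 = False.
From the singleton clause (¬x8), x8 = False.
From the singleton clause (¬x3), x3 = False.
From the singleton clause (x6), x6 = True.
From the singleton clause (x1), x1 = True.
From the singleton clause (x4), x4 = True.
From the singleton clause (¬x2), x2 = False.
Now (x2) is unsatisfied and unit — conflict.
So x7 must be the other value — set x7 = True.
From the singleton clause (x5), x5 = True.
Now (¬x5) is unsatisfied and unit — conflict.
Both values of x7 lead to a conflict.

UNSATISFIABLE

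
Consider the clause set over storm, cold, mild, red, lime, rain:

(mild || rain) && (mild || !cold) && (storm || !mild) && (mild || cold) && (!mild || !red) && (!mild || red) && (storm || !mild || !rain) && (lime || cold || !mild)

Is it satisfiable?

Unsatisfiable

Try mild = true.
From the singleton clause (storm), storm = true.
From the singleton clause (!red), red = false.
But (red) is also a unit clause — contradiction.
Backtrack on mild: now try mild = false.
From the singleton clause (rain), rain = true.
From the singleton clause (!cold), cold = false.
But (cold) is also a unit clause — contradiction.
Neither mild = true nor mild = false works.
No assignment satisfies every clause.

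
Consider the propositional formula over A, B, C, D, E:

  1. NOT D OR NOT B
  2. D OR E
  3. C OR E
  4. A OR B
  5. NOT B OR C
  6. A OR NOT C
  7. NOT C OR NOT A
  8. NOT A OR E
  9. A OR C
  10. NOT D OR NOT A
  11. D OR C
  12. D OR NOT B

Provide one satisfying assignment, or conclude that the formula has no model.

UNSATISFIABLE

Try D = false.
The clause (E) is unit, so E = true.
The clause (C) is unit, so C = true.
The clause (A) is unit, so A = true.
Now (NOT A) is unsatisfied and unit — conflict.
Undo D and try D = true.
The clause (NOT B) is unit, so B = false.
The clause (A) is unit, so A = true.
Now (NOT A) is unsatisfied and unit — conflict.
Neither D = true nor D = false works.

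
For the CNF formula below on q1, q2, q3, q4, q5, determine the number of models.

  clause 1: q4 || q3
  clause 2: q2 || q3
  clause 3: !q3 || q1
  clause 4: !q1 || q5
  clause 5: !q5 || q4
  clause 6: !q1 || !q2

There are 2^5 = 32 truth assignments over (q1, q2, q3, q4, q5).
Split on q1. With q1 = true, the clauses containing q1 are satisfied and !q1 drops from the rest; 1 of the 2^4 = 16 assignments to the other variables satisfy what remains.
With q1 = false, by the same count on the reduced clause set, 2 assignments work.
(One model: q1=F, q2=T, q3=F, q4=T, q5=F.)
Total: 1 + 2 = 3.

3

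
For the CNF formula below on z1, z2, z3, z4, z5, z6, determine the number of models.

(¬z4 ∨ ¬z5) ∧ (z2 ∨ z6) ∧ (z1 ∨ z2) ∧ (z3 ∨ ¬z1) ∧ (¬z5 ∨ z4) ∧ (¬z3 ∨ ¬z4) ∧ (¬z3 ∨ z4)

There are 2^6 = 64 truth assignments over (z1, z2, z3, z4, z5, z6).
Split on z5. With z5 = True, the clauses containing z5 are satisfied and ¬z5 drops from the rest; 0 of the 2^5 = 32 assignments to the other variables satisfy what remains.
With z5 = False, by the same count on the reduced clause set, 4 assignments work.
(One model: z1=F, z2=T, z3=F, z4=F, z5=F, z6=F.)
Total: 0 + 4 = 4.

4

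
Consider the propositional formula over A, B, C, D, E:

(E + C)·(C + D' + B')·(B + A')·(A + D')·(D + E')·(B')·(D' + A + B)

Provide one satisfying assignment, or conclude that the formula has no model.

From the singleton clause (B'), B = 0.
From the singleton clause (A'), A = 0.
From the singleton clause (D'), D = 0.
From the singleton clause (E'), E = 0.
From the singleton clause (C), C = 1.
Every clause now holds.

A ↦ 0; B ↦ 0; C ↦ 1; D ↦ 0; E ↦ 0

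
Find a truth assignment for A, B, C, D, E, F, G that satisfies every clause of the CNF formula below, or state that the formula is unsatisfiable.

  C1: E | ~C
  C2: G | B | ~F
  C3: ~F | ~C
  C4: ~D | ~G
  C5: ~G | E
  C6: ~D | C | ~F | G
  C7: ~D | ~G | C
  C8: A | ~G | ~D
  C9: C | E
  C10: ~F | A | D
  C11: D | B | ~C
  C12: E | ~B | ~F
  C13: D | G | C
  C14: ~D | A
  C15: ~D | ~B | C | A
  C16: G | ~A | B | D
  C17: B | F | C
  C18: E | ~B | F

A ↦ 1,  B ↦ 0,  C ↦ 1,  D ↦ 1,  E ↦ 1,  F ↦ 0,  G ↦ 0

Try E = 1.
Try F = 0.
Try D = 1.
Unit clause (~G) forces G = 0.
Unit clause (A) forces A = 1.
Try B = 0.
Unit clause (C) forces C = 1.
All clauses are satisfied.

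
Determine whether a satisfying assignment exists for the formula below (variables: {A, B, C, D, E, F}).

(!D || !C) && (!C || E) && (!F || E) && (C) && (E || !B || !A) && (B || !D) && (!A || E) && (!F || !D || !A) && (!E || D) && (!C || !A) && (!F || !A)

Unsatisfiable

(C) alone gives C = true.
(!D) alone gives D = false.
(E) alone gives E = true.
That conflicts with the unit clause (!E).
No assignment satisfies every clause.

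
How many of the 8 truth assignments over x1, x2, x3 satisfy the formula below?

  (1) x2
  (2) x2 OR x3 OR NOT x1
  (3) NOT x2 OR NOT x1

2

There are 2^3 = 8 truth assignments over (x1, x2, x3).
Split on x1. With x1 = true, the clauses containing x1 are satisfied and NOT x1 drops from the rest; 0 of the 2^2 = 4 assignments to the other variables satisfy what remains.
With x1 = false, by the same count on the reduced clause set, 2 assignments work.
Total: 0 + 2 = 2.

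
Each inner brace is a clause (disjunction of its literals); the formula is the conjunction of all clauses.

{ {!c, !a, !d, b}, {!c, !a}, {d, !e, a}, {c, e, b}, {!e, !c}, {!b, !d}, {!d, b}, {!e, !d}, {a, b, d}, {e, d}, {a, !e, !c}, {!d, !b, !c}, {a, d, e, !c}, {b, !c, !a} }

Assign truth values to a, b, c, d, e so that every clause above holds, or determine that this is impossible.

a=true,  b=false,  c=false,  d=false,  e=true

Branch on c: set c = false.
Branch on e: set e = true.
Unit clause (!d) forces d = false.
Unit clause (a) forces a = true.
No clause remains; b is free.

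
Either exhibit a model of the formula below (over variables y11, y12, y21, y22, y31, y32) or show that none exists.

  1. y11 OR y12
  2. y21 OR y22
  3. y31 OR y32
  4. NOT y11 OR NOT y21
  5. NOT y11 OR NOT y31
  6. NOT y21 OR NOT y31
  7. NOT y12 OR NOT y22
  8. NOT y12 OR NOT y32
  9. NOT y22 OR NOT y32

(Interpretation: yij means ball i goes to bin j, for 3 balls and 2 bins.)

Try y11 = true.
The clause (NOT y21) is unit, so y21 = false.
The clause (y22) is unit, so y22 = true.
The clause (NOT y31) is unit, so y31 = false.
The clause (y32) is unit, so y32 = true.
But (NOT y32) is also a unit clause — contradiction.
Undo y11 and try y11 = false.
The clause (y12) is unit, so y12 = true.
The clause (NOT y22) is unit, so y22 = false.
The clause (y21) is unit, so y21 = true.
The clause (NOT y31) is unit, so y31 = false.
The clause (y32) is unit, so y32 = true.
But (NOT y32) is also a unit clause — contradiction.
Both values of y11 lead to a conflict.

UNSATISFIABLE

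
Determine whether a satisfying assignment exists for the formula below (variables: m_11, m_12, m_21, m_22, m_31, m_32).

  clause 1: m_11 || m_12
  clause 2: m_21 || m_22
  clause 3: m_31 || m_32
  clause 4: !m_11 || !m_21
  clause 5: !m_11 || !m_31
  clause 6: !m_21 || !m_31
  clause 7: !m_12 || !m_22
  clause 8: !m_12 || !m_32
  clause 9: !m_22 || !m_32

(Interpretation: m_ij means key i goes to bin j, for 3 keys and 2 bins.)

Suppose m_11 = true.
(!m_21) alone gives m_21 = false.
(m_22) alone gives m_22 = true.
(!m_31) alone gives m_31 = false.
(m_32) alone gives m_32 = true.
Now (!m_32) is unsatisfied and unit — conflict.
So m_11 must be the other value — set m_11 = false.
(m_12) alone gives m_12 = true.
(!m_22) alone gives m_22 = false.
(m_21) alone gives m_21 = true.
(!m_31) alone gives m_31 = false.
(m_32) alone gives m_32 = true.
Now (!m_32) is unsatisfied and unit — conflict.
Neither m_11 = true nor m_11 = false works.
No assignment satisfies every clause.

No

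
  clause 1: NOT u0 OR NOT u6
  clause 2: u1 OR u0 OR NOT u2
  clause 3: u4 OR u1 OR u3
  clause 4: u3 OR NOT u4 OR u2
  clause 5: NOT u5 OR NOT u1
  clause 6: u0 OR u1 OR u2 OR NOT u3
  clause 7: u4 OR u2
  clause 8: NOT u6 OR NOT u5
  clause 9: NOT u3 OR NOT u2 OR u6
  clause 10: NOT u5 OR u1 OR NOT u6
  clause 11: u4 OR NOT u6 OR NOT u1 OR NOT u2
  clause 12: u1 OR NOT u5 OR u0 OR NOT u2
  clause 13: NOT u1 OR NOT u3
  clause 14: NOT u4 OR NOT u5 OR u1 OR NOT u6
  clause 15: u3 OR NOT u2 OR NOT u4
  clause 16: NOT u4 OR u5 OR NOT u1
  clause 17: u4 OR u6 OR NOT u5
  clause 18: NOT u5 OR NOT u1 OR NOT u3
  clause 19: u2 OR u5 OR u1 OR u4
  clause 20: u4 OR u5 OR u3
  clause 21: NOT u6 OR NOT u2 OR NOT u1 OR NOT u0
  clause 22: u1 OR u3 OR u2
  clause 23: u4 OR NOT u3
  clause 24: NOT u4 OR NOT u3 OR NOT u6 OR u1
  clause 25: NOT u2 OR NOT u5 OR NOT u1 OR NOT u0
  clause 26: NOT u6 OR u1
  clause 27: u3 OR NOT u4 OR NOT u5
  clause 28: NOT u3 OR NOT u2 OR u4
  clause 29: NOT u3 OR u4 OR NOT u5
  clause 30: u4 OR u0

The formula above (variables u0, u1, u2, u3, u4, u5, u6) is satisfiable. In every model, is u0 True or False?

True

Suppose u0 = false.
The clause (u4) is unit, so u4 = true.
Case u1 = true:
The clause (NOT u5) is unit, so u5 = false.
That conflicts with the unit clause (u5).
Backtrack on u1: now try u1 = false.
The clause (NOT u2) is unit, so u2 = false.
The clause (u3) is unit, so u3 = true.
That conflicts with the unit clause (NOT u3).
Either choice for u1 ends in contradiction.
So every satisfying assignment has u0 = True.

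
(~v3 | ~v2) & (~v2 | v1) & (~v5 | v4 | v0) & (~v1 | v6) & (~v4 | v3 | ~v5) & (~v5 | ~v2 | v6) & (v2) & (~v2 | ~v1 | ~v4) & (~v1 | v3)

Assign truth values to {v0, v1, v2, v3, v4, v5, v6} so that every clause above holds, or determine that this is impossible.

UNSATISFIABLE

Unit clause (v2) forces v2 = 1.
Unit clause (~v3) forces v3 = 0.
Unit clause (v1) forces v1 = 1.
Now (~v1) is unsatisfied and unit — conflict.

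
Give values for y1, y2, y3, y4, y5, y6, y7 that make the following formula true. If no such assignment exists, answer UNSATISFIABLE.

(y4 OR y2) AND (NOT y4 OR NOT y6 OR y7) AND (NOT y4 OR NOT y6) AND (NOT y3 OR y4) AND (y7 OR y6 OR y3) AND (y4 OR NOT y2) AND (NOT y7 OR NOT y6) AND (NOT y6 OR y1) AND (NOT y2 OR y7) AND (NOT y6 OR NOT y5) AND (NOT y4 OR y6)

UNSATISFIABLE

Case y4 = true:
The clause (NOT y6) is unit, so y6 = false.
That conflicts with the unit clause (y6).
So y4 must be the other value — set y4 = false.
The clause (y2) is unit, so y2 = true.
That conflicts with the unit clause (NOT y2).
Neither y4 = true nor y4 = false works.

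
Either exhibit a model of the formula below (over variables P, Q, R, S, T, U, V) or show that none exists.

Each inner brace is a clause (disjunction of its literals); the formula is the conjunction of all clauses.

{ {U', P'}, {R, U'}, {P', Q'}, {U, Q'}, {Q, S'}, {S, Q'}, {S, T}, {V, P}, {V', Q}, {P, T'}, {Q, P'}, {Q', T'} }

Try U = 1.
From the singleton clause (P'), P = 0.
From the singleton clause (R), R = 1.
From the singleton clause (V), V = 1.
From the singleton clause (Q), Q = 1.
From the singleton clause (S), S = 1.
From the singleton clause (T'), T = 0.
Every clause now holds.

P: 0; Q: 1; R: 1; S: 1; T: 0; U: 1; V: 1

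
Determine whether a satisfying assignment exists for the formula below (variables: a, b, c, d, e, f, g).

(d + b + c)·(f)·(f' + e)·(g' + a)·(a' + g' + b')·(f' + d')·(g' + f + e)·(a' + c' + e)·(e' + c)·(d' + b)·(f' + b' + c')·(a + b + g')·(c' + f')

No

The clause (f) is unit, so f = 1.
The clause (e) is unit, so e = 1.
The clause (d') is unit, so d = 0.
The clause (c) is unit, so c = 1.
Now (c') is unsatisfied and unit — conflict.
No assignment satisfies every clause.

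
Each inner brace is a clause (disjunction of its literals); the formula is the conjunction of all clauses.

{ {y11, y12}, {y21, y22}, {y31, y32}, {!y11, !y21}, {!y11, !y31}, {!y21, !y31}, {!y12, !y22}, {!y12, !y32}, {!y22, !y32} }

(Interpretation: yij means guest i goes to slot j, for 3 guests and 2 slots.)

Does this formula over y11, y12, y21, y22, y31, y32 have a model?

No

Suppose y11 = true.
The clause (!y21) is unit, so y21 = false.
The clause (y22) is unit, so y22 = true.
The clause (!y31) is unit, so y31 = false.
The clause (y32) is unit, so y32 = true.
But (!y32) is also a unit clause — contradiction.
So y11 must be the other value — set y11 = false.
The clause (y12) is unit, so y12 = true.
The clause (!y22) is unit, so y22 = false.
The clause (y21) is unit, so y21 = true.
The clause (!y31) is unit, so y31 = false.
The clause (y32) is unit, so y32 = true.
But (!y32) is also a unit clause — contradiction.
Neither y11 = true nor y11 = false works.
No assignment satisfies every clause.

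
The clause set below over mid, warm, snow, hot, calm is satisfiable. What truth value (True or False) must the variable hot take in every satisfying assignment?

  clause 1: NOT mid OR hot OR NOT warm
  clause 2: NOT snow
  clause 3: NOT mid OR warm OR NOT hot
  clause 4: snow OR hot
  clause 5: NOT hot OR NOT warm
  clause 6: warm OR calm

Suppose hot = false.
(NOT snow) alone gives snow = false.
But (snow) is also a unit clause — contradiction.
So every satisfying assignment has hot = True.

True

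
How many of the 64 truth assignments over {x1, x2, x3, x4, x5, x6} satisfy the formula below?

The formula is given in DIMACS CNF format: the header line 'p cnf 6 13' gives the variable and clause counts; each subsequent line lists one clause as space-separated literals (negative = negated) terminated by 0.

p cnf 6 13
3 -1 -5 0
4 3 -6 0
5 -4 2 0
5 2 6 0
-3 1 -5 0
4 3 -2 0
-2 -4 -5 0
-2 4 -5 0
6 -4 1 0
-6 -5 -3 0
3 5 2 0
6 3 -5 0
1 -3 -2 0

There are 2^6 = 64 truth assignments over (x1, x2, x3, x4, x5, x6).
Split on x2. With x2 = True, the clauses containing x2 are satisfied and ¬x2 drops from the rest; 7 of the 2^5 = 32 assignments to the other variables satisfy what remains.
With x2 = False, by the same count on the reduced clause set, 5 assignments work.
(One model: x1=F, x2=F, x3=F, x4=T, x5=T, x6=T.)
Total: 7 + 5 = 12.

12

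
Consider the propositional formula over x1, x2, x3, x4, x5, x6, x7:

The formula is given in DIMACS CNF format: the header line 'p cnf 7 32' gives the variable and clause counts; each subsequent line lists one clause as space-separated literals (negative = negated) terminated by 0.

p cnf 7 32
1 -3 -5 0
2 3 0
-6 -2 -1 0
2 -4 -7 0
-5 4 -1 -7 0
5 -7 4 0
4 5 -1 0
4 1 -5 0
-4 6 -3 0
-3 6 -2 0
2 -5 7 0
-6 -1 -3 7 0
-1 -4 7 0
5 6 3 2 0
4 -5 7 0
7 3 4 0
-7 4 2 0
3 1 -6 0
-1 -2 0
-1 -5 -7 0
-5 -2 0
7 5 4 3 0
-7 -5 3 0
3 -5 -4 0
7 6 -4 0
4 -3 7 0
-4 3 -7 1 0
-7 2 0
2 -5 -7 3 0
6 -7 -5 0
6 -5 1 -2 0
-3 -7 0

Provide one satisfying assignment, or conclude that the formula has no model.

x1 ↦ False; x2 ↦ True; x3 ↦ True; x4 ↦ True; x5 ↦ False; x6 ↦ True; x7 ↦ False

Try x2 = True.
The clause (¬x1) is unit, so x1 = False.
The clause (¬x5) is unit, so x5 = False.
Try x7 = False.
Try x3 = True.
The clause (x6) is unit, so x6 = True.
The clause (x4) is unit, so x4 = True.
Every clause now holds.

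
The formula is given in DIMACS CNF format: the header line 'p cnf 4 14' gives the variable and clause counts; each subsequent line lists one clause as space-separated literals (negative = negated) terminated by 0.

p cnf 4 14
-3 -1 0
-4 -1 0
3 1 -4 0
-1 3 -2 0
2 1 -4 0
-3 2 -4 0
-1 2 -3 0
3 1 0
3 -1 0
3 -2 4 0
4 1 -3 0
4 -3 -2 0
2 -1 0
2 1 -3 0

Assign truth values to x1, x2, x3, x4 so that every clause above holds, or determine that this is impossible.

x1=False, x2=True, x3=True, x4=True

Case x3 = True:
From the singleton clause (¬x1), x1 = False.
From the singleton clause (x4), x4 = True.
From the singleton clause (x2), x2 = True.
All clauses are satisfied.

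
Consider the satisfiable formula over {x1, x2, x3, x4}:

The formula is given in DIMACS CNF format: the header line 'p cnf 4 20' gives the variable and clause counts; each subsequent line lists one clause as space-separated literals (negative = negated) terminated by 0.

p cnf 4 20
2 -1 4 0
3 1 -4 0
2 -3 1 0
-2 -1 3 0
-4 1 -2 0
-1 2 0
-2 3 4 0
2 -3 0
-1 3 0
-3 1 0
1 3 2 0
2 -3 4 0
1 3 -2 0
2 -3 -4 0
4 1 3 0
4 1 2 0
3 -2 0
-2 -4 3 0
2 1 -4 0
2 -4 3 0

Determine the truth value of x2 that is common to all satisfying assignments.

True

Suppose x2 = False.
Unit clause (¬x1) forces x1 = False.
Unit clause (¬x3) forces x3 = False.
That conflicts with the unit clause (x3).
So every satisfying assignment has x2 = True.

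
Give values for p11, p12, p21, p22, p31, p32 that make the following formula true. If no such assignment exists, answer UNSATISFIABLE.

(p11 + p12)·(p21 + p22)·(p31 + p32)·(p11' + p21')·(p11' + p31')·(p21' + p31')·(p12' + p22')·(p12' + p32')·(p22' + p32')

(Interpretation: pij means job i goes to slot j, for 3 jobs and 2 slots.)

Branch on p11: set p11 = 1.
The clause (p21') is unit, so p21 = 0.
The clause (p22) is unit, so p22 = 1.
The clause (p31') is unit, so p31 = 0.
The clause (p32) is unit, so p32 = 1.
That conflicts with the unit clause (p32').
Undo p11 and try p11 = 0.
The clause (p12) is unit, so p12 = 1.
The clause (p22') is unit, so p22 = 0.
The clause (p21) is unit, so p21 = 1.
The clause (p31') is unit, so p31 = 0.
The clause (p32) is unit, so p32 = 1.
That conflicts with the unit clause (p32').
Both values of p11 lead to a conflict.

UNSATISFIABLE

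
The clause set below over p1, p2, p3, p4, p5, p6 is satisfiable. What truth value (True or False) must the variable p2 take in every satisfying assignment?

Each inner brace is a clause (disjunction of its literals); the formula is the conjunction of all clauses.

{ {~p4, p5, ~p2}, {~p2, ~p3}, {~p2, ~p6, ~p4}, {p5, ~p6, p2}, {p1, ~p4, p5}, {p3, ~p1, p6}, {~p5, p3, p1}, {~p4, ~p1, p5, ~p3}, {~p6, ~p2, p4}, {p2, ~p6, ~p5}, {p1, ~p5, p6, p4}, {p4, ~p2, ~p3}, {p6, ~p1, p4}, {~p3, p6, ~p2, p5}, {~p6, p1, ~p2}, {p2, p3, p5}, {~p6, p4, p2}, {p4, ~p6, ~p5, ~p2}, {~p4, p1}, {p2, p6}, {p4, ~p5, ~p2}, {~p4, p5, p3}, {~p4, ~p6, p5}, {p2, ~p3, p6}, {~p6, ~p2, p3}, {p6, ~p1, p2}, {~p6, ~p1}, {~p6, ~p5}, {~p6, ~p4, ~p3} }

Suppose p2 = 0.
Unit clause (p6) forces p6 = 1.
Unit clause (p5) forces p5 = 1.
That conflicts with the unit clause (~p5).
So every satisfying assignment has p2 = True.

True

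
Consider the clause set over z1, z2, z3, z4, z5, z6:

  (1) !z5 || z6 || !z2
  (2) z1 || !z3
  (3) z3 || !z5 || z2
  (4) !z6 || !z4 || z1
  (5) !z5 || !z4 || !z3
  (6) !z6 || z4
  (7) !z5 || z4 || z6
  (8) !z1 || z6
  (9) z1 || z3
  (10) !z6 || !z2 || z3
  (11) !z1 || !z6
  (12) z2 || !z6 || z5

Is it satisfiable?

Suppose z1 = true.
From the singleton clause (z6), z6 = true.
Now (!z6) is unsatisfied and unit — conflict.
Backtrack on z1: now try z1 = false.
From the singleton clause (!z3), z3 = false.
Now (z3) is unsatisfied and unit — conflict.
Both values of z1 lead to a conflict.
No assignment satisfies every clause.

No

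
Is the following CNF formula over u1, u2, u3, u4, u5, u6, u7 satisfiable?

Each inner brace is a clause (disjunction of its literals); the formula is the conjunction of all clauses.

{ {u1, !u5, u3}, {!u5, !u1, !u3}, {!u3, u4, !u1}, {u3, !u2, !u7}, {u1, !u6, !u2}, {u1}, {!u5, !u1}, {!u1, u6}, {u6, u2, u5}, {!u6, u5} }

Unit clause (u1) forces u1 = true.
Unit clause (!u5) forces u5 = false.
Unit clause (u6) forces u6 = true.
But (!u6) is also a unit clause — contradiction.
No assignment satisfies every clause.

No, unsatisfiable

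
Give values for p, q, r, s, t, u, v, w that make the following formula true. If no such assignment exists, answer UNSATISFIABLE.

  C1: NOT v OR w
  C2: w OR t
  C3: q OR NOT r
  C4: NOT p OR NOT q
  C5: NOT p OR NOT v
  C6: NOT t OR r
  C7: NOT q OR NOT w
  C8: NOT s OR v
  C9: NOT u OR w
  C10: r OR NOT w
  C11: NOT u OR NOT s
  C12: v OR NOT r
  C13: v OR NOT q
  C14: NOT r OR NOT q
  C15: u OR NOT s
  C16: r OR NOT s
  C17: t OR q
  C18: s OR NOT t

Try v = false.
From the singleton clause (NOT s), s = false.
From the singleton clause (NOT r), r = false.
From the singleton clause (NOT t), t = false.
From the singleton clause (w), w = true.
That conflicts with the unit clause (NOT w).
Backtrack on v: now try v = true.
From the singleton clause (w), w = true.
From the singleton clause (NOT p), p = false.
From the singleton clause (NOT q), q = false.
From the singleton clause (NOT r), r = false.
That conflicts with the unit clause (r).
Both values of v lead to a conflict.

UNSATISFIABLE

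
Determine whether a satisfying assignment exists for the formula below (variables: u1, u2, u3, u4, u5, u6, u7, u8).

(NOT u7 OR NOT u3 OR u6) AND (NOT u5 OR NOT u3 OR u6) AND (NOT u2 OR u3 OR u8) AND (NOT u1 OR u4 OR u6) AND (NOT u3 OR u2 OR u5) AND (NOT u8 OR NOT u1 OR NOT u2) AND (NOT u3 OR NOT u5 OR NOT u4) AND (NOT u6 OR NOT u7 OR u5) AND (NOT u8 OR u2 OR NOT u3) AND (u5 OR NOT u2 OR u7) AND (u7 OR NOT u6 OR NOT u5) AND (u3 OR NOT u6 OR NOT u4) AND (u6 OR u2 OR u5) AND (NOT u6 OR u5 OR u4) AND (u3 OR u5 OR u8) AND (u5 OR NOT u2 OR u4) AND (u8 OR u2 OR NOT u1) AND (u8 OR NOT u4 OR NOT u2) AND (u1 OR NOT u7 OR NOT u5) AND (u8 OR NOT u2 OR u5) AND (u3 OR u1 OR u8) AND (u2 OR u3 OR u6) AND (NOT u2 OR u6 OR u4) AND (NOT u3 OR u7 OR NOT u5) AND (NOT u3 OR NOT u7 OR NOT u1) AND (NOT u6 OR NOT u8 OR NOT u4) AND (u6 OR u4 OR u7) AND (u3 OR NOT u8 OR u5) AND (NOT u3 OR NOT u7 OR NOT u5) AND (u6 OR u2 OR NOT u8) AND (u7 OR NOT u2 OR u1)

Yes

Suppose u7 = true.
Suppose u3 = false.
Suppose u2 = false.
Unit clause (u6) forces u6 = true.
Unit clause (u5) forces u5 = true.
Unit clause (NOT u4) forces u4 = false.
Unit clause (u1) forces u1 = true.
Unit clause (u8) forces u8 = true.
All clauses are satisfied.
A satisfying assignment: u1: true, u2: false, u3: false, u4: false, u5: true, u6: true, u7: true, u8: true.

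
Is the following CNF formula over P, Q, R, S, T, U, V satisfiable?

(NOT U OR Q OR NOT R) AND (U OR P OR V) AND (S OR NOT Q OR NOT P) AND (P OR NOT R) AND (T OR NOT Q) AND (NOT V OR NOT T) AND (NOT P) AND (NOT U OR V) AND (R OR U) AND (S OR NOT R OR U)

From the singleton clause (NOT P), P = false.
From the singleton clause (NOT R), R = false.
From the singleton clause (U), U = true.
From the singleton clause (V), V = true.
From the singleton clause (NOT T), T = false.
From the singleton clause (NOT Q), Q = false.
Every clause is now satisfied; S is unconstrained.
A satisfying assignment: P ↦ false,  Q ↦ false,  R ↦ false,  S ↦ true,  T ↦ false,  U ↦ true,  V ↦ true.

Yes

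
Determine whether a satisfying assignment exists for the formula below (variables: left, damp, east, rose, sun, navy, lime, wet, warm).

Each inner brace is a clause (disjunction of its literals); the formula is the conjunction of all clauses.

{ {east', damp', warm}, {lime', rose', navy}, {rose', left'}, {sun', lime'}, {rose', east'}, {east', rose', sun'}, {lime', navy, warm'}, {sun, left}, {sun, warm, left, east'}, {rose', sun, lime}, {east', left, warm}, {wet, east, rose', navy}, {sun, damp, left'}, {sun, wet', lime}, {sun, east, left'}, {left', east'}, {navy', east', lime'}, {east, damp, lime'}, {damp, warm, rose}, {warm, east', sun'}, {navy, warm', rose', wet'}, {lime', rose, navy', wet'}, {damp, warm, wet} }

Yes

Try rose = 0.
Try sun = 1.
(lime') alone gives lime = 0.
Try left = 0.
Try east = 0.
Try damp = 0.
(warm) alone gives warm = 1.
All clauses hold; navy, wet can take either value.
A satisfying assignment: left ↦ 0, damp ↦ 0, east ↦ 0, rose ↦ 0, sun ↦ 1, navy ↦ 1, lime ↦ 0, wet ↦ 1, warm ↦ 1.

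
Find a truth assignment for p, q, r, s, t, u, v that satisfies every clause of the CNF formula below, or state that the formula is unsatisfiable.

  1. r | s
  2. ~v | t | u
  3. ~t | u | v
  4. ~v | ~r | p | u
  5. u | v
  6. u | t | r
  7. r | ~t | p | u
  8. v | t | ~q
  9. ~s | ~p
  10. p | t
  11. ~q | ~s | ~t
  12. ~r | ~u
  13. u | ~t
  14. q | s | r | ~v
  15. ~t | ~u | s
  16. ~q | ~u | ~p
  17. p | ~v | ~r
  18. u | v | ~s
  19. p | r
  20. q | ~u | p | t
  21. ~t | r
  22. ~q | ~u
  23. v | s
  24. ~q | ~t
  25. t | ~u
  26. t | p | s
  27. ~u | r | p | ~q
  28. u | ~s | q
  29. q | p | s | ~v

UNSATISFIABLE

Branch on r: set r = 1.
The clause (~u) is unit, so u = 0.
The clause (v) is unit, so v = 1.
The clause (t) is unit, so t = 1.
But (~t) is also a unit clause — contradiction.
That branch fails; take r = 0 instead.
The clause (s) is unit, so s = 1.
The clause (~p) is unit, so p = 0.
But (p) is also a unit clause — contradiction.
Neither r = 1 nor r = 0 works.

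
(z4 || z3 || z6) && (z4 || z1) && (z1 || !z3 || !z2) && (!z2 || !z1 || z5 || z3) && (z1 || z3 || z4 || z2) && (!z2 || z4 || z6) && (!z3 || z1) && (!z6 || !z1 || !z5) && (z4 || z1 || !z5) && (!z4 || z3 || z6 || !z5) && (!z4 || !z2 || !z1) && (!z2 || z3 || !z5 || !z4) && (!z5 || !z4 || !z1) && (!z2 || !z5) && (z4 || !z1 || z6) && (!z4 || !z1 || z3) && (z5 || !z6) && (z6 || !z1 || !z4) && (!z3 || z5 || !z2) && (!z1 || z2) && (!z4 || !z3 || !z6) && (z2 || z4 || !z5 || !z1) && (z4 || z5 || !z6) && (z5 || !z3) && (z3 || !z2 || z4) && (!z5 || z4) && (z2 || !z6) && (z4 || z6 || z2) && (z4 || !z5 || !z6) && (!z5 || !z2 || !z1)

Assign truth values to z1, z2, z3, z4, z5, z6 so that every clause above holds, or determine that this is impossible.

Branch on z4: set z4 = true.
Branch on z3: set z3 = false.
Unit clause (!z1) forces z1 = false.
Branch on z6: set z6 = false.
Unit clause (!z5) forces z5 = false.
All clauses hold; z2 can take either value.

z1: false, z2: true, z3: false, z4: true, z5: false, z6: false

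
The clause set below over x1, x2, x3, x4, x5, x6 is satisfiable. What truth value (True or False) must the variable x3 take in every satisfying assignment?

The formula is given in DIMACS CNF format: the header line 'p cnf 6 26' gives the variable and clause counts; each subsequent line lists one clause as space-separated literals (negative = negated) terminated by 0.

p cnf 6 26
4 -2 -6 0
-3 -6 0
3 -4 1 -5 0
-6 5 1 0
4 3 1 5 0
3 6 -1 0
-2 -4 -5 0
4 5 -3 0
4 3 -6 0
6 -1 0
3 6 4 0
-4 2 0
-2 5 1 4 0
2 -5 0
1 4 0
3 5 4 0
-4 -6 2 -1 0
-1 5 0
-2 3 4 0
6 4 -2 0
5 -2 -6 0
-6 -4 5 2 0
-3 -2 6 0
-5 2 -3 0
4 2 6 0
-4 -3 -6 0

False

Suppose x3 = True.
(¬x6) alone gives x6 = False.
(¬x1) alone gives x1 = False.
(x4) alone gives x4 = True.
(x2) alone gives x2 = True.
But (¬x2) is also a unit clause — contradiction.
So every satisfying assignment has x3 = False.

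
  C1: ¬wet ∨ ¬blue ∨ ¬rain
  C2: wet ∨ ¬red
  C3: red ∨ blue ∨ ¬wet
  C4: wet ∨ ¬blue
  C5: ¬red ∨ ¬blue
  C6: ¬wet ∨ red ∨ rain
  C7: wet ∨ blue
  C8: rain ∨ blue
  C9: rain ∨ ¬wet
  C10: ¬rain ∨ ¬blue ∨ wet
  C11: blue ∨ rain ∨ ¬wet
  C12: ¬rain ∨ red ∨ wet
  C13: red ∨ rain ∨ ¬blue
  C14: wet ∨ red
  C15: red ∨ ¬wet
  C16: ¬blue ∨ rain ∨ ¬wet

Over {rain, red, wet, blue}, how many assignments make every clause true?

1

There are 2^4 = 16 truth assignments over (rain, red, wet, blue).
Check each against the 16 clauses (columns in the order rain, red, wet, blue):
  F F F F  ✗ fails (wet ∨ blue)
  F F F T  ✗ fails (wet ∨ ¬blue)
  F F T F  ✗ fails (red ∨ blue ∨ ¬wet)
  F F T T  ✗ fails (¬wet ∨ red ∨ rain)
  F T F F  ✗ fails (wet ∨ ¬red)
  F T F T  ✗ fails (wet ∨ ¬red)
  F T T F  ✗ fails (rain ∨ blue)
  F T T T  ✗ fails (¬red ∨ ¬blue)
  T F F F  ✗ fails (wet ∨ blue)
  T F F T  ✗ fails (wet ∨ ¬blue)
  T F T F  ✗ fails (red ∨ blue ∨ ¬wet)
  T F T T  ✗ fails (¬wet ∨ ¬blue ∨ ¬rain)
  T T F F  ✗ fails (wet ∨ ¬red)
  T T F T  ✗ fails (wet ∨ ¬red)
  T T T F  ✓ satisfies all
  T T T T  ✗ fails (¬wet ∨ ¬blue ∨ ¬rain)
1 of the 16 rows is a model.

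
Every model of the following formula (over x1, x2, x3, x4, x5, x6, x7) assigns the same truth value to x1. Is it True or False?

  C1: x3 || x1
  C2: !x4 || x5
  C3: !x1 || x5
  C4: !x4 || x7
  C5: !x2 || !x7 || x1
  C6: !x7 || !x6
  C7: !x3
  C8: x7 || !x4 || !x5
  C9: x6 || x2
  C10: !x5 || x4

Suppose x1 = false.
The clause (x3) is unit, so x3 = true.
That conflicts with the unit clause (!x3).
So every satisfying assignment has x1 = True.

True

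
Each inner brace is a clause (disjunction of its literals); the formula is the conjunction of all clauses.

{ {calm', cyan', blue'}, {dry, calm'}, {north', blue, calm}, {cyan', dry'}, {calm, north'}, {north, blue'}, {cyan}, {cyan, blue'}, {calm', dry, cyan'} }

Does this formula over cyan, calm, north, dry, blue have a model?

Satisfiable

(cyan) alone gives cyan = 1.
(dry') alone gives dry = 0.
(calm') alone gives calm = 0.
(north') alone gives north = 0.
(blue') alone gives blue = 0.
This assignment satisfies each clause.
A satisfying assignment: cyan ↦ 1; calm ↦ 0; north ↦ 0; dry ↦ 0; blue ↦ 0.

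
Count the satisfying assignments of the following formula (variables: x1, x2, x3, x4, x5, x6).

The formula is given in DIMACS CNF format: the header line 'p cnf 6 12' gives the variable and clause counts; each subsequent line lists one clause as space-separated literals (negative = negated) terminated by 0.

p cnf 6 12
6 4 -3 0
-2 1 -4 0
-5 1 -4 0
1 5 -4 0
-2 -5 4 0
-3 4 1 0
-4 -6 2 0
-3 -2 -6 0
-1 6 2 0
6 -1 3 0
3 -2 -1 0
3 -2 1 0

10

There are 2^6 = 64 truth assignments over (x1, x2, x3, x4, x5, x6).
Split on x1. With x1 = True, the clauses containing x1 are satisfied and ¬x1 drops from the rest; 6 of the 2^5 = 32 assignments to the other variables satisfy what remains.
With x1 = False, by the same count on the reduced clause set, 4 assignments work.
(One model: x1=F, x2=F, x3=F, x4=F, x5=F, x6=F.)
Total: 6 + 4 = 10.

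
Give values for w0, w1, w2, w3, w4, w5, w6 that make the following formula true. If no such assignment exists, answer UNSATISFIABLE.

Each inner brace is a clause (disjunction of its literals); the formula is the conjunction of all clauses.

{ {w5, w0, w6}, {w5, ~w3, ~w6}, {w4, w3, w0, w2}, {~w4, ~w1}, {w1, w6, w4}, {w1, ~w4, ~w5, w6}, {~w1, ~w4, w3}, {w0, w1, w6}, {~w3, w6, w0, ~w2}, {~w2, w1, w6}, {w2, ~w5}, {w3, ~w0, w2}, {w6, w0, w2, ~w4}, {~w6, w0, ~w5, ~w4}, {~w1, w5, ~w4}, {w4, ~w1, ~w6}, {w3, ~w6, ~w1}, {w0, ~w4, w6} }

Suppose w4 = 0.
Suppose w1 = 1.
Unit clause (~w6) forces w6 = 0.
Suppose w5 = 0.
Unit clause (w0) forces w0 = 1.
Suppose w3 = 0.
Unit clause (w2) forces w2 = 1.
This assignment satisfies each clause.

w0: 1, w1: 1, w2: 1, w3: 0, w4: 0, w5: 0, w6: 0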